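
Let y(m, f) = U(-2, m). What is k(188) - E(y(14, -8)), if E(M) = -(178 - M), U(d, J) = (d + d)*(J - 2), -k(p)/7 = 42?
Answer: -68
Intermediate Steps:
k(p) = -294 (k(p) = -7*42 = -294)
U(d, J) = 2*d*(-2 + J) (U(d, J) = (2*d)*(-2 + J) = 2*d*(-2 + J))
y(m, f) = 8 - 4*m (y(m, f) = 2*(-2)*(-2 + m) = 8 - 4*m)
E(M) = -178 + M
k(188) - E(y(14, -8)) = -294 - (-178 + (8 - 4*14)) = -294 - (-178 + (8 - 56)) = -294 - (-178 - 48) = -294 - 1*(-226) = -294 + 226 = -68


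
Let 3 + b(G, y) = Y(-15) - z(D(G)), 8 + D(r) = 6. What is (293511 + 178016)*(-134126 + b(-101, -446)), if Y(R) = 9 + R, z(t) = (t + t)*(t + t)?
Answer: -63255818577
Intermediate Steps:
D(r) = -2 (D(r) = -8 + 6 = -2)
z(t) = 4*t**2 (z(t) = (2*t)*(2*t) = 4*t**2)
b(G, y) = -25 (b(G, y) = -3 + ((9 - 15) - 4*(-2)**2) = -3 + (-6 - 4*4) = -3 + (-6 - 1*16) = -3 + (-6 - 16) = -3 - 22 = -25)
(293511 + 178016)*(-134126 + b(-101, -446)) = (293511 + 178016)*(-134126 - 25) = 471527*(-134151) = -63255818577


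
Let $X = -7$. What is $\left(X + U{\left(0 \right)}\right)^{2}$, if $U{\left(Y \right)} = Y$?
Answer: $49$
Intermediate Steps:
$\left(X + U{\left(0 \right)}\right)^{2} = \left(-7 + 0\right)^{2} = \left(-7\right)^{2} = 49$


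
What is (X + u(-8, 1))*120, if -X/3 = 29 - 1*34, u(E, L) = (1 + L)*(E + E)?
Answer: -2040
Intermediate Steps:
u(E, L) = 2*E*(1 + L) (u(E, L) = (1 + L)*(2*E) = 2*E*(1 + L))
X = 15 (X = -3*(29 - 1*34) = -3*(29 - 34) = -3*(-5) = 15)
(X + u(-8, 1))*120 = (15 + 2*(-8)*(1 + 1))*120 = (15 + 2*(-8)*2)*120 = (15 - 32)*120 = -17*120 = -2040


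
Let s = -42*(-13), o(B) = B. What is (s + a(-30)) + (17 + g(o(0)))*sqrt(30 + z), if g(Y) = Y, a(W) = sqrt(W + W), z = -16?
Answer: 546 + 17*sqrt(14) + 2*I*sqrt(15) ≈ 609.61 + 7.746*I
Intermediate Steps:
a(W) = sqrt(2)*sqrt(W) (a(W) = sqrt(2*W) = sqrt(2)*sqrt(W))
s = 546
(s + a(-30)) + (17 + g(o(0)))*sqrt(30 + z) = (546 + sqrt(2)*sqrt(-30)) + (17 + 0)*sqrt(30 - 16) = (546 + sqrt(2)*(I*sqrt(30))) + 17*sqrt(14) = (546 + 2*I*sqrt(15)) + 17*sqrt(14) = 546 + 17*sqrt(14) + 2*I*sqrt(15)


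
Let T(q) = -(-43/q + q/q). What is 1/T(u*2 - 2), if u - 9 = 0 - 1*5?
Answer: 6/37 ≈ 0.16216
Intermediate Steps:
u = 4 (u = 9 + (0 - 1*5) = 9 + (0 - 5) = 9 - 5 = 4)
T(q) = -1 + 43/q (T(q) = -(-43/q + 1) = -(1 - 43/q) = -1 + 43/q)
1/T(u*2 - 2) = 1/((43 - (4*2 - 2))/(4*2 - 2)) = 1/((43 - (8 - 2))/(8 - 2)) = 1/((43 - 1*6)/6) = 1/((43 - 6)/6) = 1/((1/6)*37) = 1/(37/6) = 6/37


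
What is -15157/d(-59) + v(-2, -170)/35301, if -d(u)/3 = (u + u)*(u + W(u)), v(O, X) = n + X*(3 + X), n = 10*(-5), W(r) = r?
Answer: 190986193/163843708 ≈ 1.1657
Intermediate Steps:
n = -50
v(O, X) = -50 + X*(3 + X)
d(u) = -12*u² (d(u) = -3*(u + u)*(u + u) = -3*2*u*2*u = -12*u²)
-15157/d(-59) + v(-2, -170)/35301 = -15157/((-12*(-59)²)) + (-50 + (-170)² + 3*(-170))/35301 = -15157/((-12*3481)) + (-50 + 28900 - 510)*(1/35301) = -15157/(-41772) + 28340*(1/35301) = -15157*(-1/41772) + 28340/35301 = 15157/41772 + 28340/35301 = 190986193/163843708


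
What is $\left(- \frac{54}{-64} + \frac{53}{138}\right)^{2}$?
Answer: $\frac{7349521}{4875264} \approx 1.5075$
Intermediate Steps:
$\left(- \frac{54}{-64} + \frac{53}{138}\right)^{2} = \left(\left(-54\right) \left(- \frac{1}{64}\right) + 53 \cdot \frac{1}{138}\right)^{2} = \left(\frac{27}{32} + \frac{53}{138}\right)^{2} = \left(\frac{2711}{2208}\right)^{2} = \frac{7349521}{4875264}$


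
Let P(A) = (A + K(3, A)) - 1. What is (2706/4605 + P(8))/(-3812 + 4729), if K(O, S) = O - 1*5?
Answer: 8577/1407595 ≈ 0.0060934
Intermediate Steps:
K(O, S) = -5 + O (K(O, S) = O - 5 = -5 + O)
P(A) = -3 + A (P(A) = (A + (-5 + 3)) - 1 = (A - 2) - 1 = (-2 + A) - 1 = -3 + A)
(2706/4605 + P(8))/(-3812 + 4729) = (2706/4605 + (-3 + 8))/(-3812 + 4729) = (2706*(1/4605) + 5)/917 = (902/1535 + 5)*(1/917) = (8577/1535)*(1/917) = 8577/1407595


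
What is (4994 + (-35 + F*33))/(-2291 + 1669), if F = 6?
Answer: -5157/622 ≈ -8.2910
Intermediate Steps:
(4994 + (-35 + F*33))/(-2291 + 1669) = (4994 + (-35 + 6*33))/(-2291 + 1669) = (4994 + (-35 + 198))/(-622) = (4994 + 163)*(-1/622) = 5157*(-1/622) = -5157/622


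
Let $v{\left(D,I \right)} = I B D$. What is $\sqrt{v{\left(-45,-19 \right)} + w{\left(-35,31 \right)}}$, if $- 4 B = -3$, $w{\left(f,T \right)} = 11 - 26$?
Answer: $\frac{\sqrt{2505}}{2} \approx 25.025$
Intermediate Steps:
$w{\left(f,T \right)} = -15$
$B = \frac{3}{4}$ ($B = \left(- \frac{1}{4}\right) \left(-3\right) = \frac{3}{4} \approx 0.75$)
$v{\left(D,I \right)} = \frac{3 D I}{4}$ ($v{\left(D,I \right)} = I \frac{3}{4} D = \frac{3 I}{4} D = \frac{3 D I}{4}$)
$\sqrt{v{\left(-45,-19 \right)} + w{\left(-35,31 \right)}} = \sqrt{\frac{3}{4} \left(-45\right) \left(-19\right) - 15} = \sqrt{\frac{2565}{4} - 15} = \sqrt{\frac{2505}{4}} = \frac{\sqrt{2505}}{2}$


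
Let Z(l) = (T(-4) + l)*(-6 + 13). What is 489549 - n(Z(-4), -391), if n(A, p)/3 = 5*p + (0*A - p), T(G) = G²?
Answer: 494241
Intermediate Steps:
Z(l) = 112 + 7*l (Z(l) = ((-4)² + l)*(-6 + 13) = (16 + l)*7 = 112 + 7*l)
n(A, p) = 12*p (n(A, p) = 3*(5*p + (0*A - p)) = 3*(5*p + (0 - p)) = 3*(5*p - p) = 3*(4*p) = 12*p)
489549 - n(Z(-4), -391) = 489549 - 12*(-391) = 489549 - 1*(-4692) = 489549 + 4692 = 494241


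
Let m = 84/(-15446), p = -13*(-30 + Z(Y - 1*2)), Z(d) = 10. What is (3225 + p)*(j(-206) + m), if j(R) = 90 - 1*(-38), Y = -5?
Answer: 3444929470/7723 ≈ 4.4606e+5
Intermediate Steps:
p = 260 (p = -13*(-30 + 10) = -13*(-20) = 260)
j(R) = 128 (j(R) = 90 + 38 = 128)
m = -42/7723 (m = 84*(-1/15446) = -42/7723 ≈ -0.0054383)
(3225 + p)*(j(-206) + m) = (3225 + 260)*(128 - 42/7723) = 3485*(988502/7723) = 3444929470/7723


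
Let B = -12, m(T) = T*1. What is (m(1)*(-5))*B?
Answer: 60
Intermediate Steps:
m(T) = T
(m(1)*(-5))*B = (1*(-5))*(-12) = -5*(-12) = 60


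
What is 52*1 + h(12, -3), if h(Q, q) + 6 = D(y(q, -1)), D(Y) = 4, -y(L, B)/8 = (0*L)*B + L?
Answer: 50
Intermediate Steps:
y(L, B) = -8*L (y(L, B) = -8*((0*L)*B + L) = -8*(0*B + L) = -8*(0 + L) = -8*L)
h(Q, q) = -2 (h(Q, q) = -6 + 4 = -2)
52*1 + h(12, -3) = 52*1 - 2 = 52 - 2 = 50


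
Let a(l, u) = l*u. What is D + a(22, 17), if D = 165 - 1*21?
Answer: 518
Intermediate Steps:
D = 144 (D = 165 - 21 = 144)
D + a(22, 17) = 144 + 22*17 = 144 + 374 = 518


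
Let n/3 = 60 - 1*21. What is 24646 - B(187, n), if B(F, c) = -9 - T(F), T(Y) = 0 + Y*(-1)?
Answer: 24468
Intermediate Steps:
n = 117 (n = 3*(60 - 1*21) = 3*(60 - 21) = 3*39 = 117)
T(Y) = -Y (T(Y) = 0 - Y = -Y)
B(F, c) = -9 + F (B(F, c) = -9 - (-1)*F = -9 + F)
24646 - B(187, n) = 24646 - (-9 + 187) = 24646 - 1*178 = 24646 - 178 = 24468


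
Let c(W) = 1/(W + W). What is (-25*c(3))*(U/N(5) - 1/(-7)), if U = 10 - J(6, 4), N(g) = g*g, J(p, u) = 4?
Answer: -67/42 ≈ -1.5952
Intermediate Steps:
N(g) = g**2
U = 6 (U = 10 - 1*4 = 10 - 4 = 6)
c(W) = 1/(2*W)
(-25*c(3))*(U/N(5) - 1/(-7)) = (-25/(2*3))*(6/(5**2) - 1/(-7)) = (-25/(2*3))*(6/25 - 1*(-1/7)) = (-25*1/6)*(6*(1/25) + 1/7) = -25*(6/25 + 1/7)/6 = -25/6*67/175 = -67/42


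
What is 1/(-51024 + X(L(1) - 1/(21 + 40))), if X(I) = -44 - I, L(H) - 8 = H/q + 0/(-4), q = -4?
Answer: -244/12462479 ≈ -1.9579e-5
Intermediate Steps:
L(H) = 8 - H/4 (L(H) = 8 + (H/(-4) + 0/(-4)) = 8 + (H*(-¼) + 0*(-¼)) = 8 + (-H/4 + 0) = 8 - H/4)
1/(-51024 + X(L(1) - 1/(21 + 40))) = 1/(-51024 + (-44 - ((8 - ¼*1) - 1/(21 + 40)))) = 1/(-51024 + (-44 - ((8 - ¼) - 1/61))) = 1/(-51024 + (-44 - (31/4 - 1*1/61))) = 1/(-51024 + (-44 - (31/4 - 1/61))) = 1/(-51024 + (-44 - 1*1887/244)) = 1/(-51024 + (-44 - 1887/244)) = 1/(-51024 - 12623/244) = 1/(-12462479/244) = -244/12462479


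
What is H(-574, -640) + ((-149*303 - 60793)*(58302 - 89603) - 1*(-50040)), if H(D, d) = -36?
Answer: 3316077944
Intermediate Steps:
H(-574, -640) + ((-149*303 - 60793)*(58302 - 89603) - 1*(-50040)) = -36 + ((-149*303 - 60793)*(58302 - 89603) - 1*(-50040)) = -36 + ((-45147 - 60793)*(-31301) + 50040) = -36 + (-105940*(-31301) + 50040) = -36 + (3316027940 + 50040) = -36 + 3316077980 = 3316077944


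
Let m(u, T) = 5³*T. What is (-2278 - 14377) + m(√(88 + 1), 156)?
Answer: 2845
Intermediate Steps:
m(u, T) = 125*T
(-2278 - 14377) + m(√(88 + 1), 156) = (-2278 - 14377) + 125*156 = -16655 + 19500 = 2845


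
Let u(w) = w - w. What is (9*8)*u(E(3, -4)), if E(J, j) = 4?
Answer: 0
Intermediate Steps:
u(w) = 0
(9*8)*u(E(3, -4)) = (9*8)*0 = 72*0 = 0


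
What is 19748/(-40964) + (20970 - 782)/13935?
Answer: 137948213/142708335 ≈ 0.96664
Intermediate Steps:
19748/(-40964) + (20970 - 782)/13935 = 19748*(-1/40964) + 20188*(1/13935) = -4937/10241 + 20188/13935 = 137948213/142708335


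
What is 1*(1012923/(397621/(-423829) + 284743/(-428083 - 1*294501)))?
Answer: -44315678490228504/58285273373 ≈ -7.6032e+5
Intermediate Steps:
1*(1012923/(397621/(-423829) + 284743/(-428083 - 1*294501))) = 1*(1012923/(397621*(-1/423829) + 284743/(-428083 - 294501))) = 1*(1012923/(-56803/60547 + 284743/(-722584))) = 1*(1012923/(-56803/60547 + 284743*(-1/722584))) = 1*(1012923/(-56803/60547 - 284743/722584)) = 1*(1012923/(-58285273373/43750293448)) = 1*(1012923*(-43750293448/58285273373)) = 1*(-44315678490228504/58285273373) = -44315678490228504/58285273373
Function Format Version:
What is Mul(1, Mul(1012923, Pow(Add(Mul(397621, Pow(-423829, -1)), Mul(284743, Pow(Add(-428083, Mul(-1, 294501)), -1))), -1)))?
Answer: Rational(-44315678490228504, 58285273373) ≈ -7.6032e+5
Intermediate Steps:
Mul(1, Mul(1012923, Pow(Add(Mul(397621, Pow(-423829, -1)), Mul(284743, Pow(Add(-428083, Mul(-1, 294501)), -1))), -1))) = Mul(1, Mul(1012923, Pow(Add(Mul(397621, Rational(-1, 423829)), Mul(284743, Pow(Add(-428083, -294501), -1))), -1))) = Mul(1, Mul(1012923, Pow(Add(Rational(-56803, 60547), Mul(284743, Pow(-722584, -1))), -1))) = Mul(1, Mul(1012923, Pow(Add(Rational(-56803, 60547), Mul(284743, Rational(-1, 722584))), -1))) = Mul(1, Mul(1012923, Pow(Add(Rational(-56803, 60547), Rational(-284743, 722584)), -1))) = Mul(1, Mul(1012923, Pow(Rational(-58285273373, 43750293448), -1))) = Mul(1, Mul(1012923, Rational(-43750293448, 58285273373))) = Mul(1, Rational(-44315678490228504, 58285273373)) = Rational(-44315678490228504, 58285273373)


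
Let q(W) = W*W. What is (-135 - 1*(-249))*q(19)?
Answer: 41154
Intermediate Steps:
q(W) = W²
(-135 - 1*(-249))*q(19) = (-135 - 1*(-249))*19² = (-135 + 249)*361 = 114*361 = 41154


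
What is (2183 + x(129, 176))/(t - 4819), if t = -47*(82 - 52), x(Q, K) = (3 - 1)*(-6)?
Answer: -2171/6229 ≈ -0.34853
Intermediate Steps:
x(Q, K) = -12 (x(Q, K) = 2*(-6) = -12)
t = -1410 (t = -47*30 = -1410)
(2183 + x(129, 176))/(t - 4819) = (2183 - 12)/(-1410 - 4819) = 2171/(-6229) = 2171*(-1/6229) = -2171/6229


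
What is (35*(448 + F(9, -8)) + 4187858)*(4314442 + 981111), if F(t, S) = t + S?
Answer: 22260243610869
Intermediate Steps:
F(t, S) = S + t
(35*(448 + F(9, -8)) + 4187858)*(4314442 + 981111) = (35*(448 + (-8 + 9)) + 4187858)*(4314442 + 981111) = (35*(448 + 1) + 4187858)*5295553 = (35*449 + 4187858)*5295553 = (15715 + 4187858)*5295553 = 4203573*5295553 = 22260243610869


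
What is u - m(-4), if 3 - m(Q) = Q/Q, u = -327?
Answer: -329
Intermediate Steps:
m(Q) = 2 (m(Q) = 3 - Q/Q = 3 - 1*1 = 3 - 1 = 2)
u - m(-4) = -327 - 1*2 = -327 - 2 = -329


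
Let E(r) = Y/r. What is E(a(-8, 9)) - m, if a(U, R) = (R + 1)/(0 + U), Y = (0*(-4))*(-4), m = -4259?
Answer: 4259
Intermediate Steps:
Y = 0 (Y = 0*(-4) = 0)
a(U, R) = (1 + R)/U
E(r) = 0 (E(r) = 0/r = 0)
E(a(-8, 9)) - m = 0 - 1*(-4259) = 0 + 4259 = 4259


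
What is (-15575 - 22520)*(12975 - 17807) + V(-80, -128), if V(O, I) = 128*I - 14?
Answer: 184058642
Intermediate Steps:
V(O, I) = -14 + 128*I
(-15575 - 22520)*(12975 - 17807) + V(-80, -128) = (-15575 - 22520)*(12975 - 17807) + (-14 + 128*(-128)) = -38095*(-4832) + (-14 - 16384) = 184075040 - 16398 = 184058642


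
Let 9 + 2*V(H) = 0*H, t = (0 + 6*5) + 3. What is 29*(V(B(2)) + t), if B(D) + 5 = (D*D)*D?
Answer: 1653/2 ≈ 826.50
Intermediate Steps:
t = 33 (t = (0 + 30) + 3 = 30 + 3 = 33)
B(D) = -5 + D³ (B(D) = -5 + (D*D)*D = -5 + D²*D = -5 + D³)
V(H) = -9/2 (V(H) = -9/2 + (0*H)/2 = -9/2 + (½)*0 = -9/2 + 0 = -9/2)
29*(V(B(2)) + t) = 29*(-9/2 + 33) = 29*(57/2) = 1653/2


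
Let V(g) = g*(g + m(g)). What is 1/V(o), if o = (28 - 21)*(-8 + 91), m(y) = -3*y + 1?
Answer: -1/674541 ≈ -1.4825e-6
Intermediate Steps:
m(y) = 1 - 3*y
o = 581 (o = 7*83 = 581)
V(g) = g*(1 - 2*g) (V(g) = g*(g + (1 - 3*g)) = g*(1 - 2*g))
1/V(o) = 1/(581*(1 - 2*581)) = 1/(581*(1 - 1162)) = 1/(581*(-1161)) = 1/(-674541) = -1/674541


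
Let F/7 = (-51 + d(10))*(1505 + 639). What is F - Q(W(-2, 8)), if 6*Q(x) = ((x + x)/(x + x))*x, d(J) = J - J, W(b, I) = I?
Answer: -2296228/3 ≈ -7.6541e+5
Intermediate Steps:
d(J) = 0
F = -765408 (F = 7*((-51 + 0)*(1505 + 639)) = 7*(-51*2144) = 7*(-109344) = -765408)
Q(x) = x/6 (Q(x) = (((x + x)/(x + x))*x)/6 = (((2*x)/((2*x)))*x)/6 = (((2*x)*(1/(2*x)))*x)/6 = (1*x)/6 = x/6)
F - Q(W(-2, 8)) = -765408 - 8/6 = -765408 - 1*4/3 = -765408 - 4/3 = -2296228/3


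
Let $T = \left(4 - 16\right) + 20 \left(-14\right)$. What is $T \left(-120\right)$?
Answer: $35040$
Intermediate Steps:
$T = -292$ ($T = \left(4 - 16\right) - 280 = -12 - 280 = -292$)
$T \left(-120\right) = \left(-292\right) \left(-120\right) = 35040$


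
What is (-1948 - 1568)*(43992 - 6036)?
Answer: -133453296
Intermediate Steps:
(-1948 - 1568)*(43992 - 6036) = -3516*37956 = -133453296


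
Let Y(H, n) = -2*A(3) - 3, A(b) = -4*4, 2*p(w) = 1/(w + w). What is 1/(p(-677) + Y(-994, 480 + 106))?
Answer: 2708/78531 ≈ 0.034483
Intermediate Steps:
p(w) = 1/(4*w) (p(w) = 1/(2*(w + w)) = 1/(2*((2*w))) = (1/(2*w))/2 = 1/(4*w))
A(b) = -16
Y(H, n) = 29 (Y(H, n) = -2*(-16) - 3 = 32 - 3 = 29)
1/(p(-677) + Y(-994, 480 + 106)) = 1/((¼)/(-677) + 29) = 1/((¼)*(-1/677) + 29) = 1/(-1/2708 + 29) = 1/(78531/2708) = 2708/78531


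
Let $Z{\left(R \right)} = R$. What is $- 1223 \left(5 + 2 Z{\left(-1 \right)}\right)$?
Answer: $-3669$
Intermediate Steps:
$- 1223 \left(5 + 2 Z{\left(-1 \right)}\right) = - 1223 \left(5 + 2 \left(-1\right)\right) = - 1223 \left(5 - 2\right) = \left(-1223\right) 3 = -3669$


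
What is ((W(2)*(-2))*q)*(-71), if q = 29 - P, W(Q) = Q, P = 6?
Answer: 6532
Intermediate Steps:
q = 23 (q = 29 - 1*6 = 29 - 6 = 23)
((W(2)*(-2))*q)*(-71) = ((2*(-2))*23)*(-71) = -4*23*(-71) = -92*(-71) = 6532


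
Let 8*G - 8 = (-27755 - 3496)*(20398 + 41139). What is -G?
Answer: 1923092779/8 ≈ 2.4039e+8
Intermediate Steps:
G = -1923092779/8 (G = 1 + ((-27755 - 3496)*(20398 + 41139))/8 = 1 + (-31251*61537)/8 = 1 + (⅛)*(-1923092787) = 1 - 1923092787/8 = -1923092779/8 ≈ -2.4039e+8)
-G = -1*(-1923092779/8) = 1923092779/8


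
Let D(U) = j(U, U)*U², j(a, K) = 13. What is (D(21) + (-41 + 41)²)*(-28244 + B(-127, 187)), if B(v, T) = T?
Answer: -160850781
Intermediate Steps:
D(U) = 13*U²
(D(21) + (-41 + 41)²)*(-28244 + B(-127, 187)) = (13*21² + (-41 + 41)²)*(-28244 + 187) = (13*441 + 0²)*(-28057) = (5733 + 0)*(-28057) = 5733*(-28057) = -160850781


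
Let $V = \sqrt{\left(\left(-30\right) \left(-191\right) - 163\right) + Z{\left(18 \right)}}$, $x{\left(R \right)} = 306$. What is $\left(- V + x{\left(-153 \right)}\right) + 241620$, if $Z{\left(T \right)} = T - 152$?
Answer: $241926 - \sqrt{5433} \approx 2.4185 \cdot 10^{5}$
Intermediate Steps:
$Z{\left(T \right)} = -152 + T$
$V = \sqrt{5433}$ ($V = \sqrt{\left(\left(-30\right) \left(-191\right) - 163\right) + \left(-152 + 18\right)} = \sqrt{\left(5730 - 163\right) - 134} = \sqrt{5567 - 134} = \sqrt{5433} \approx 73.709$)
$\left(- V + x{\left(-153 \right)}\right) + 241620 = \left(- \sqrt{5433} + 306\right) + 241620 = \left(306 - \sqrt{5433}\right) + 241620 = 241926 - \sqrt{5433}$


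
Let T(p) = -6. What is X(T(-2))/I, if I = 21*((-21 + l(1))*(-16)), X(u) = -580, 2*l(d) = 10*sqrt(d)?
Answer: -145/1344 ≈ -0.10789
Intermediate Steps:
l(d) = 5*sqrt(d) (l(d) = (10*sqrt(d))/2 = 5*sqrt(d))
I = 5376 (I = 21*((-21 + 5*sqrt(1))*(-16)) = 21*((-21 + 5*1)*(-16)) = 21*((-21 + 5)*(-16)) = 21*(-16*(-16)) = 21*256 = 5376)
X(T(-2))/I = -580/5376 = -580*1/5376 = -145/1344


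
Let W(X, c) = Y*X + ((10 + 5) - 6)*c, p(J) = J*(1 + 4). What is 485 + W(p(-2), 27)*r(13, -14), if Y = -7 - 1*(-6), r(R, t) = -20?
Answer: -4575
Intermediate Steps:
p(J) = 5*J (p(J) = J*5 = 5*J)
Y = -1 (Y = -7 + 6 = -1)
W(X, c) = -X + 9*c (W(X, c) = -X + ((10 + 5) - 6)*c = -X + (15 - 6)*c = -X + 9*c)
485 + W(p(-2), 27)*r(13, -14) = 485 + (-5*(-2) + 9*27)*(-20) = 485 + (-1*(-10) + 243)*(-20) = 485 + (10 + 243)*(-20) = 485 + 253*(-20) = 485 - 5060 = -4575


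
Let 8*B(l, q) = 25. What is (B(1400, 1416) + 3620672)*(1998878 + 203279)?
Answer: 63786360569957/8 ≈ 7.9733e+12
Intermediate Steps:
B(l, q) = 25/8 (B(l, q) = (1/8)*25 = 25/8)
(B(1400, 1416) + 3620672)*(1998878 + 203279) = (25/8 + 3620672)*(1998878 + 203279) = (28965401/8)*2202157 = 63786360569957/8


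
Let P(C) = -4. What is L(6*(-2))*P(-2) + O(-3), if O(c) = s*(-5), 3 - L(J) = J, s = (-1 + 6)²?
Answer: -185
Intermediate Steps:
s = 25 (s = 5² = 25)
L(J) = 3 - J
O(c) = -125 (O(c) = 25*(-5) = -125)
L(6*(-2))*P(-2) + O(-3) = (3 - 6*(-2))*(-4) - 125 = (3 - 1*(-12))*(-4) - 125 = (3 + 12)*(-4) - 125 = 15*(-4) - 125 = -60 - 125 = -185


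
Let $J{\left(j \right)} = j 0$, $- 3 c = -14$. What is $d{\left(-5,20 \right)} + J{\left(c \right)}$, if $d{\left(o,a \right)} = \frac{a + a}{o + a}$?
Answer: $\frac{8}{3} \approx 2.6667$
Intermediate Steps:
$d{\left(o,a \right)} = \frac{2 a}{a + o}$
$c = \frac{14}{3}$ ($c = \left(- \frac{1}{3}\right) \left(-14\right) = \frac{14}{3} \approx 4.6667$)
$J{\left(j \right)} = 0$
$d{\left(-5,20 \right)} + J{\left(c \right)} = 2 \cdot 20 \frac{1}{20 - 5} + 0 = 2 \cdot 20 \cdot \frac{1}{15} + 0 = \frac{8}{3} + 0 = \frac{8}{3}$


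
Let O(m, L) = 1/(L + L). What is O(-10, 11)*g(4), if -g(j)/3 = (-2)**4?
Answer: -24/11 ≈ -2.1818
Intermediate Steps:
g(j) = -48 (g(j) = -3*(-2)**4 = -3*16 = -48)
O(m, L) = 1/(2*L)
O(-10, 11)*g(4) = ((1/2)/11)*(-48) = ((1/2)*(1/11))*(-48) = (1/22)*(-48) = -24/11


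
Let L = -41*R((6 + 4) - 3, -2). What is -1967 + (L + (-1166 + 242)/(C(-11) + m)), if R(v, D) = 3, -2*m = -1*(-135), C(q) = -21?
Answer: -122694/59 ≈ -2079.6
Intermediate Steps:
m = -135/2 (m = -(-1)*(-135)/2 = -1/2*135 = -135/2 ≈ -67.500)
L = -123 (L = -41*3 = -123)
-1967 + (L + (-1166 + 242)/(C(-11) + m)) = -1967 + (-123 + (-1166 + 242)/(-21 - 135/2)) = -1967 + (-123 - 924/(-177/2)) = -1967 + (-123 - 924*(-2/177)) = -1967 + (-123 + 616/59) = -1967 - 6641/59 = -122694/59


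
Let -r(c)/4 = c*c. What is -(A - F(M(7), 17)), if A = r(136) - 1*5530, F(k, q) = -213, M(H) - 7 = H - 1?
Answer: 79301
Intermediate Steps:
M(H) = 6 + H (M(H) = 7 + (H - 1) = 7 + (-1 + H) = 6 + H)
r(c) = -4*c² (r(c) = -4*c*c = -4*c²)
A = -79514 (A = -4*136² - 1*5530 = -4*18496 - 5530 = -73984 - 5530 = -79514)
-(A - F(M(7), 17)) = -(-79514 - 1*(-213)) = -(-79514 + 213) = -1*(-79301) = 79301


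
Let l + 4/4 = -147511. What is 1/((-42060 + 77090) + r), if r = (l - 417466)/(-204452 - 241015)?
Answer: 148489/5201757996 ≈ 2.8546e-5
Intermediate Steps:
l = -147512 (l = -1 - 147511 = -147512)
r = 188326/148489 (r = (-147512 - 417466)/(-204452 - 241015) = -564978/(-445467) = -564978*(-1/445467) = 188326/148489 ≈ 1.2683)
1/((-42060 + 77090) + r) = 1/((-42060 + 77090) + 188326/148489) = 1/(35030 + 188326/148489) = 1/(5201757996/148489) = 148489/5201757996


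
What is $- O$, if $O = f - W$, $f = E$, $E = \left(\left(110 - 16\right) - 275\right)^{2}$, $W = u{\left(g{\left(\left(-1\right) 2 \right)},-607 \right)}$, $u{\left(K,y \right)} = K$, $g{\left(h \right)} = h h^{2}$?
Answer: $-32769$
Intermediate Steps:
$g{\left(h \right)} = h^{3}$
$W = -8$ ($W = \left(\left(-1\right) 2\right)^{3} = \left(-2\right)^{3} = -8$)
$E = 32761$ ($E = \left(\left(110 - 16\right) - 275\right)^{2} = \left(94 - 275\right)^{2} = \left(-181\right)^{2} = 32761$)
$f = 32761$
$O = 32769$ ($O = 32761 - -8 = 32761 + 8 = 32769$)
$- O = \left(-1\right) 32769 = -32769$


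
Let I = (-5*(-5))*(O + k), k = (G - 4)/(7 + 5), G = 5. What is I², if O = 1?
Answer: 105625/144 ≈ 733.51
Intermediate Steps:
k = 1/12 (k = (5 - 4)/(7 + 5) = 1/12 ≈ 0.083333)
I = 325/12 (I = (-5*(-5))*(1 + 1/12) = 25*(13/12) = 325/12 ≈ 27.083)
I² = (325/12)² = 105625/144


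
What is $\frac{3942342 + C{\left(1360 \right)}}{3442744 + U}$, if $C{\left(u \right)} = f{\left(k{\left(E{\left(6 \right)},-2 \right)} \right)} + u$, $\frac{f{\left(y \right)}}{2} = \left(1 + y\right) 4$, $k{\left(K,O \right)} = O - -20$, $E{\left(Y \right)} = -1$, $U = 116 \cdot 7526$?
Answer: $\frac{1971927}{2157880} \approx 0.91383$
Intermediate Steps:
$U = 873016$
$k{\left(K,O \right)} = 20 + O$ ($k{\left(K,O \right)} = O + 20 = 20 + O$)
$f{\left(y \right)} = 8 + 8 y$ ($f{\left(y \right)} = 2 \left(1 + y\right) 4 = 2 \left(4 + 4 y\right) = 8 + 8 y$)
$C{\left(u \right)} = 152 + u$ ($C{\left(u \right)} = \left(8 + 8 \left(20 - 2\right)\right) + u = \left(8 + 8 \cdot 18\right) + u = \left(8 + 144\right) + u = 152 + u$)
$\frac{3942342 + C{\left(1360 \right)}}{3442744 + U} = \frac{3942342 + \left(152 + 1360\right)}{3442744 + 873016} = \frac{3942342 + 1512}{4315760} = 3943854 \cdot \frac{1}{4315760} = \frac{1971927}{2157880}$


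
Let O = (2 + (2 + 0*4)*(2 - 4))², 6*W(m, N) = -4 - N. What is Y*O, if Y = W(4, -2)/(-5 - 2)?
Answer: 4/21 ≈ 0.19048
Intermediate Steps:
W(m, N) = -⅔ - N/6 (W(m, N) = (-4 - N)/6 = -⅔ - N/6)
O = 4 (O = (2 + (2 + 0)*(-2))² = (2 + 2*(-2))² = (2 - 4)² = (-2)² = 4)
Y = 1/21 (Y = (-⅔ - ⅙*(-2))/(-5 - 2) = (-⅔ + ⅓)/(-7) = -⅐*(-⅓) = 1/21 ≈ 0.047619)
Y*O = (1/21)*4 = 4/21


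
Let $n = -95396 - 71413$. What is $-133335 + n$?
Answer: $-300144$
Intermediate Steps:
$n = -166809$
$-133335 + n = -133335 - 166809 = -300144$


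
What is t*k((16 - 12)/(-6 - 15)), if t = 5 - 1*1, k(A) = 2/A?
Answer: -42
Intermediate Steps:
t = 4 (t = 5 - 1 = 4)
t*k((16 - 12)/(-6 - 15)) = 4*(2/(((16 - 12)/(-6 - 15)))) = 4*(2/((4/(-21)))) = 4*(2/((4*(-1/21)))) = 4*(2/(-4/21)) = 4*(2*(-21/4)) = 4*(-21/2) = -42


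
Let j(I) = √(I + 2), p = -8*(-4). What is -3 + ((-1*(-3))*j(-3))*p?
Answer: -3 + 96*I ≈ -3.0 + 96.0*I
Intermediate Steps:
p = 32
j(I) = √(2 + I)
-3 + ((-1*(-3))*j(-3))*p = -3 + ((-1*(-3))*√(2 - 3))*32 = -3 + (3*√(-1))*32 = -3 + (3*I)*32 = -3 + 96*I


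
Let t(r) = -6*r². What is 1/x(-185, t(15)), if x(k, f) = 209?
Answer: 1/209 ≈ 0.0047847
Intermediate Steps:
1/x(-185, t(15)) = 1/209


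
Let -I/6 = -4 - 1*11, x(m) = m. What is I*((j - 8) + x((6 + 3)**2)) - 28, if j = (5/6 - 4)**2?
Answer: 14889/2 ≈ 7444.5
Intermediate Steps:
I = 90 (I = -6*(-4 - 1*11) = -6*(-4 - 11) = -6*(-15) = 90)
j = 361/36 (j = (5*(1/6) - 4)**2 = (5/6 - 4)**2 = (-19/6)**2 = 361/36 ≈ 10.028)
I*((j - 8) + x((6 + 3)**2)) - 28 = 90*((361/36 - 8) + (6 + 3)**2) - 28 = 90*(73/36 + 9**2) - 28 = 90*(73/36 + 81) - 28 = 90*(2989/36) - 28 = 14945/2 - 28 = 14889/2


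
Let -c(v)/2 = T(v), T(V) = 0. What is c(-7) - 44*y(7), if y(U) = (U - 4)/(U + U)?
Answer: -66/7 ≈ -9.4286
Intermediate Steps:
y(U) = (-4 + U)/(2*U) (y(U) = (-4 + U)/((2*U)) = (-4 + U)*(1/(2*U)) = (-4 + U)/(2*U))
c(v) = 0 (c(v) = -2*0 = 0)
c(-7) - 44*y(7) = 0 - 22*(-4 + 7)/7 = 0 - 22*3/7 = 0 - 44*3/14 = 0 - 66/7 = -66/7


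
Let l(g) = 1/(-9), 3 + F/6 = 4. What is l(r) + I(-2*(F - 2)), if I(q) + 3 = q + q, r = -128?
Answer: -172/9 ≈ -19.111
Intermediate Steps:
F = 6 (F = -18 + 6*4 = -18 + 24 = 6)
l(g) = -⅑
I(q) = -3 + 2*q (I(q) = -3 + (q + q) = -3 + 2*q)
l(r) + I(-2*(F - 2)) = -⅑ + (-3 + 2*(-2*(6 - 2))) = -⅑ + (-3 + 2*(-2*4)) = -⅑ + (-3 + 2*(-8)) = -⅑ + (-3 - 16) = -⅑ - 19 = -172/9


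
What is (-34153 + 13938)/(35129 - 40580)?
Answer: 20215/5451 ≈ 3.7085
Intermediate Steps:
(-34153 + 13938)/(35129 - 40580) = -20215/(-5451) = -20215*(-1/5451) = 20215/5451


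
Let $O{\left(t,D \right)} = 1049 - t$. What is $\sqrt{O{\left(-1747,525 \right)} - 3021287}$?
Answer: $i \sqrt{3018491} \approx 1737.4 i$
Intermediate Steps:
$\sqrt{O{\left(-1747,525 \right)} - 3021287} = \sqrt{\left(1049 - -1747\right) - 3021287} = \sqrt{\left(1049 + 1747\right) - 3021287} = \sqrt{2796 - 3021287} = \sqrt{-3018491} = i \sqrt{3018491}$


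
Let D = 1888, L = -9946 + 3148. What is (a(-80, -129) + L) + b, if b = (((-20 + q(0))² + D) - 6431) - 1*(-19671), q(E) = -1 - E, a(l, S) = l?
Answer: 8691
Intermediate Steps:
L = -6798
b = 15569 (b = (((-20 + (-1 - 1*0))² + 1888) - 6431) - 1*(-19671) = (((-20 + (-1 + 0))² + 1888) - 6431) + 19671 = (((-20 - 1)² + 1888) - 6431) + 19671 = (((-21)² + 1888) - 6431) + 19671 = ((441 + 1888) - 6431) + 19671 = (2329 - 6431) + 19671 = -4102 + 19671 = 15569)
(a(-80, -129) + L) + b = (-80 - 6798) + 15569 = -6878 + 15569 = 8691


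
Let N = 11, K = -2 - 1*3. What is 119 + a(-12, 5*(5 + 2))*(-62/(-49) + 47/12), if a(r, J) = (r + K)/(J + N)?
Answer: 3166913/27048 ≈ 117.08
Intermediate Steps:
K = -5 (K = -2 - 3 = -5)
a(r, J) = (-5 + r)/(11 + J) (a(r, J) = (r - 5)/(J + 11) = (-5 + r)/(11 + J))
119 + a(-12, 5*(5 + 2))*(-62/(-49) + 47/12) = 119 + ((-5 - 12)/(11 + 5*(5 + 2)))*(-62/(-49) + 47/12) = 119 + (-17/(11 + 5*7))*(-62*(-1/49) + 47*(1/12)) = 119 + (-17/(11 + 35))*(62/49 + 47/12) = 119 + (-17/46)*(3047/588) = 119 + ((1/46)*(-17))*(3047/588) = 119 - 17/46*3047/588 = 119 - 51799/27048 = 3166913/27048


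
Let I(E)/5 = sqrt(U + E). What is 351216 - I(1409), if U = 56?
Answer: 351216 - 5*sqrt(1465) ≈ 3.5102e+5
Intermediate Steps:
I(E) = 5*sqrt(56 + E)
351216 - I(1409) = 351216 - 5*sqrt(56 + 1409) = 351216 - 5*sqrt(1465)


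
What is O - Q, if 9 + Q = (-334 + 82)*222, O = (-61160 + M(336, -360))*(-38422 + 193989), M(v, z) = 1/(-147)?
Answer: -1398620155316/147 ≈ -9.5144e+9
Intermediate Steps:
M(v, z) = -1/147
O = -1398628380407/147 (O = (-61160 - 1/147)*(-38422 + 193989) = -8990521/147*155567 = -1398628380407/147 ≈ -9.5145e+9)
Q = -55953 (Q = -9 + (-334 + 82)*222 = -9 - 252*222 = -9 - 55944 = -55953)
O - Q = -1398628380407/147 - 1*(-55953) = -1398628380407/147 + 55953 = -1398620155316/147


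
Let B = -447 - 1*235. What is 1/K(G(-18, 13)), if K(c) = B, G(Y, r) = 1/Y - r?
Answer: -1/682 ≈ -0.0014663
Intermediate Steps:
B = -682 (B = -447 - 235 = -682)
K(c) = -682
1/K(G(-18, 13)) = 1/(-682) = -1/682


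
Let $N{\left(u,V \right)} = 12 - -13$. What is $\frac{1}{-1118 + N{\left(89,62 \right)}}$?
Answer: $- \frac{1}{1093} \approx -0.00091491$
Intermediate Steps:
$N{\left(u,V \right)} = 25$ ($N{\left(u,V \right)} = 12 + 13 = 25$)
$\frac{1}{-1118 + N{\left(89,62 \right)}} = \frac{1}{-1118 + 25} = \frac{1}{-1093} = - \frac{1}{1093}$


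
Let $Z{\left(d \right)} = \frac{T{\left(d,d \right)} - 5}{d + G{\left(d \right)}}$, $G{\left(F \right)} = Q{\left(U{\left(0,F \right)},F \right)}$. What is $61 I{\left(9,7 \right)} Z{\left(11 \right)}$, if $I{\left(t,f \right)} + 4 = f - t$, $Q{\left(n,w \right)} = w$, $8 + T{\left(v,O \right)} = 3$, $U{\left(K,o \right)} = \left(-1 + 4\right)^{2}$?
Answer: $\frac{1830}{11} \approx 166.36$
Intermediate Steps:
$U{\left(K,o \right)} = 9$ ($U{\left(K,o \right)} = 3^{2} = 9$)
$T{\left(v,O \right)} = -5$ ($T{\left(v,O \right)} = -8 + 3 = -5$)
$G{\left(F \right)} = F$
$I{\left(t,f \right)} = -4 + f - t$ ($I{\left(t,f \right)} = -4 + \left(f - t\right) = -4 + f - t$)
$Z{\left(d \right)} = - \frac{5}{d}$ ($Z{\left(d \right)} = \frac{-5 - 5}{d + d} = - \frac{10}{2 d} = - 10 \frac{1}{2 d} = - \frac{5}{d}$)
$61 I{\left(9,7 \right)} Z{\left(11 \right)} = 61 \left(-4 + 7 - 9\right) \left(- \frac{5}{11}\right) = 61 \left(-4 + 7 - 9\right) \left(\left(-5\right) \frac{1}{11}\right) = 61 \left(-6\right) \left(- \frac{5}{11}\right) = \left(-366\right) \left(- \frac{5}{11}\right) = \frac{1830}{11}$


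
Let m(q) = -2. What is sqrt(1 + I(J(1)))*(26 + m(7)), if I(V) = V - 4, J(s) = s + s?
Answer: 24*I ≈ 24.0*I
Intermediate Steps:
J(s) = 2*s
I(V) = -4 + V
sqrt(1 + I(J(1)))*(26 + m(7)) = sqrt(1 + (-4 + 2*1))*(26 - 2) = sqrt(1 + (-4 + 2))*24 = sqrt(1 - 2)*24 = sqrt(-1)*24 = I*24 = 24*I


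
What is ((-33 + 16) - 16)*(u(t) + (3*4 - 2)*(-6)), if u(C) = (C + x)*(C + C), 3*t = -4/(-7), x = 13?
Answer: 266684/147 ≈ 1814.2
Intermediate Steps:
t = 4/21 (t = (-4/(-7))/3 = (-4*(-1/7))/3 = (1/3)*(4/7) = 4/21 ≈ 0.19048)
u(C) = 2*C*(13 + C) (u(C) = (C + 13)*(C + C) = (13 + C)*(2*C) = 2*C*(13 + C))
((-33 + 16) - 16)*(u(t) + (3*4 - 2)*(-6)) = ((-33 + 16) - 16)*(2*(4/21)*(13 + 4/21) + (3*4 - 2)*(-6)) = (-17 - 16)*(2*(4/21)*(277/21) + (12 - 2)*(-6)) = -33*(2216/441 + 10*(-6)) = -33*(2216/441 - 60) = -33*(-24244/441) = 266684/147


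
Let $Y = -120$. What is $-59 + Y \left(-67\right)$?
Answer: $7981$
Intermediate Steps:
$-59 + Y \left(-67\right) = -59 - -8040 = -59 + 8040 = 7981$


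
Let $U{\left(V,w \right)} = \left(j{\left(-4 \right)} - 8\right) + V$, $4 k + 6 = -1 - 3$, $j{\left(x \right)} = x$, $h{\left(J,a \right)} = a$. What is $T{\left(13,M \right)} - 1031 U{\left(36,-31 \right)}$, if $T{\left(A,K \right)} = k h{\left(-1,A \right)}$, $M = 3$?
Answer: $- \frac{49553}{2} \approx -24777.0$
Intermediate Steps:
$k = - \frac{5}{2}$ ($k = - \frac{3}{2} + \frac{-1 - 3}{4} = - \frac{3}{2} + \frac{1}{4} \left(-4\right) = - \frac{3}{2} - 1 = - \frac{5}{2} \approx -2.5$)
$U{\left(V,w \right)} = -12 + V$ ($U{\left(V,w \right)} = \left(-4 - 8\right) + V = -12 + V$)
$T{\left(A,K \right)} = - \frac{5 A}{2}$
$T{\left(13,M \right)} - 1031 U{\left(36,-31 \right)} = \left(- \frac{5}{2}\right) 13 - 1031 \left(-12 + 36\right) = - \frac{65}{2} - 24744 = - \frac{49553}{2}$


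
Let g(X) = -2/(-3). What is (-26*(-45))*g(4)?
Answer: 780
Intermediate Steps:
g(X) = ⅔ (g(X) = -2*(-⅓) = ⅔)
(-26*(-45))*g(4) = -26*(-45)*(⅔) = 1170*(⅔) = 780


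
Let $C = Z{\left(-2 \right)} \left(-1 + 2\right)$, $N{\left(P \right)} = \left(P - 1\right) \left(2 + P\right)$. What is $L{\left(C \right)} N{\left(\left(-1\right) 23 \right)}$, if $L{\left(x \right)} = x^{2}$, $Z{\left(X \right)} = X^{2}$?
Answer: $8064$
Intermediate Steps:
$N{\left(P \right)} = \left(-1 + P\right) \left(2 + P\right)$
$C = 4$ ($C = \left(-2\right)^{2} \left(-1 + 2\right) = 4 \cdot 1 = 4$)
$L{\left(C \right)} N{\left(\left(-1\right) 23 \right)} = 4^{2} \left(-2 - 23 + \left(\left(-1\right) 23\right)^{2}\right) = 16 \left(-2 - 23 + \left(-23\right)^{2}\right) = 16 \left(-2 - 23 + 529\right) = 16 \cdot 504 = 8064$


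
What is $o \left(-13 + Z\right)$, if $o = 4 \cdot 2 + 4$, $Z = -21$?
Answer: $-408$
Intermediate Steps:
$o = 12$ ($o = 8 + 4 = 12$)
$o \left(-13 + Z\right) = 12 \left(-13 - 21\right) = 12 \left(-34\right) = -408$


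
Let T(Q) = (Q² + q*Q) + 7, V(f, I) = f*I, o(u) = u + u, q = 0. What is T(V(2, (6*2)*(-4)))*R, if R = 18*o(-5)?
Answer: -1660140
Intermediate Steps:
o(u) = 2*u
V(f, I) = I*f
T(Q) = 7 + Q² (T(Q) = (Q² + 0*Q) + 7 = (Q² + 0) + 7 = Q² + 7 = 7 + Q²)
R = -180 (R = 18*(2*(-5)) = 18*(-10) = -180)
T(V(2, (6*2)*(-4)))*R = (7 + (((6*2)*(-4))*2)²)*(-180) = (7 + ((12*(-4))*2)²)*(-180) = (7 + (-48*2)²)*(-180) = (7 + (-96)²)*(-180) = (7 + 9216)*(-180) = 9223*(-180) = -1660140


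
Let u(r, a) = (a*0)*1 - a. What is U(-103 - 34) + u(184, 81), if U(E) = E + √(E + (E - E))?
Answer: -218 + I*√137 ≈ -218.0 + 11.705*I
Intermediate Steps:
U(E) = E + √E (U(E) = E + √(E + 0) = E + √E)
u(r, a) = -a (u(r, a) = 0*1 - a = 0 - a = -a)
U(-103 - 34) + u(184, 81) = ((-103 - 34) + √(-103 - 34)) - 1*81 = (-137 + √(-137)) - 81 = (-137 + I*√137) - 81 = -218 + I*√137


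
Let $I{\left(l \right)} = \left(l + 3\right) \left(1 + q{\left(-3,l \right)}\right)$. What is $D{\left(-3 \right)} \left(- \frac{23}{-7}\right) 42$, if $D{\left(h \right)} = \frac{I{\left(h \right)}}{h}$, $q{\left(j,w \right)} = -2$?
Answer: $0$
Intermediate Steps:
$I{\left(l \right)} = -3 - l$ ($I{\left(l \right)} = \left(l + 3\right) \left(1 - 2\right) = \left(3 + l\right) \left(-1\right) = -3 - l$)
$D{\left(h \right)} = \frac{-3 - h}{h}$
$D{\left(-3 \right)} \left(- \frac{23}{-7}\right) 42 = \frac{-3 - -3}{-3} \left(- \frac{23}{-7}\right) 42 = - \frac{-3 + 3}{3} \left(\left(-23\right) \left(- \frac{1}{7}\right)\right) 42 = \left(- \frac{1}{3}\right) 0 \cdot \frac{23}{7} \cdot 42 = 0 \cdot \frac{23}{7} \cdot 42 = 0 \cdot 42 = 0$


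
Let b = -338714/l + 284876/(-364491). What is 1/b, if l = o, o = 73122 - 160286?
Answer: 15885246762/49313636455 ≈ 0.32213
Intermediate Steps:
o = -87164
l = -87164
b = 49313636455/15885246762 (b = -338714/(-87164) + 284876/(-364491) = -338714*(-1/87164) + 284876*(-1/364491) = 169357/43582 - 284876/364491 = 49313636455/15885246762 ≈ 3.1044)
1/b = 1/(49313636455/15885246762) = 15885246762/49313636455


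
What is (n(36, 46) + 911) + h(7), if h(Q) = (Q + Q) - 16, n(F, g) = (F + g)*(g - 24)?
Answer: 2713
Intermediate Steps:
n(F, g) = (-24 + g)*(F + g) (n(F, g) = (F + g)*(-24 + g) = (-24 + g)*(F + g))
h(Q) = -16 + 2*Q (h(Q) = 2*Q - 16 = -16 + 2*Q)
(n(36, 46) + 911) + h(7) = ((46**2 - 24*36 - 24*46 + 36*46) + 911) + (-16 + 2*7) = ((2116 - 864 - 1104 + 1656) + 911) + (-16 + 14) = (1804 + 911) - 2 = 2715 - 2 = 2713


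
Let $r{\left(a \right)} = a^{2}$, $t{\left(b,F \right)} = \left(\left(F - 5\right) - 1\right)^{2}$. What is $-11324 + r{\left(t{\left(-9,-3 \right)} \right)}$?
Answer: $-4763$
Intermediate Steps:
$t{\left(b,F \right)} = \left(-6 + F\right)^{2}$ ($t{\left(b,F \right)} = \left(\left(-5 + F\right) - 1\right)^{2} = \left(-6 + F\right)^{2}$)
$-11324 + r{\left(t{\left(-9,-3 \right)} \right)} = -11324 + \left(\left(-6 - 3\right)^{2}\right)^{2} = -11324 + \left(\left(-9\right)^{2}\right)^{2} = -11324 + 81^{2} = -11324 + 6561 = -4763$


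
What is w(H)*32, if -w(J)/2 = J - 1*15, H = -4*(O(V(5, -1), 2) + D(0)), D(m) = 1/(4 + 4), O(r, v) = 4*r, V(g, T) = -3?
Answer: -2080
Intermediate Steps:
D(m) = ⅛ (D(m) = 1/8 = ⅛)
H = 95/2 (H = -4*(4*(-3) + ⅛) = -4*(-12 + ⅛) = -4*(-95/8) = 95/2 ≈ 47.500)
w(J) = 30 - 2*J (w(J) = -2*(J - 1*15) = -2*(J - 15) = -2*(-15 + J) = 30 - 2*J)
w(H)*32 = (30 - 2*95/2)*32 = (30 - 95)*32 = -65*32 = -2080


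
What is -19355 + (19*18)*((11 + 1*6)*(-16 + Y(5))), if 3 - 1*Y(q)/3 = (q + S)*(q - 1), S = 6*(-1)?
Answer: 9715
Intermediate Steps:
S = -6
Y(q) = 9 - 3*(-1 + q)*(-6 + q) (Y(q) = 9 - 3*(q - 6)*(q - 1) = 9 - 3*(-6 + q)*(-1 + q) = 9 - 3*(-1 + q)*(-6 + q))
-19355 + (19*18)*((11 + 1*6)*(-16 + Y(5))) = -19355 + (19*18)*((11 + 1*6)*(-16 + (-9 - 3*5**2 + 21*5))) = -19355 + 342*((11 + 6)*(-16 + (-9 - 3*25 + 105))) = -19355 + 342*(17*(-16 + (-9 - 75 + 105))) = -19355 + 342*(17*(-16 + 21)) = -19355 + 342*(17*5) = -19355 + 342*85 = -19355 + 29070 = 9715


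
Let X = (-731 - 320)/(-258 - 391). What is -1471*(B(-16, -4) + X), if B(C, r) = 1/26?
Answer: -41151225/16874 ≈ -2438.7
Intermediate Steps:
B(C, r) = 1/26
X = 1051/649 (X = -1051/(-649) = -1051*(-1/649) = 1051/649 ≈ 1.6194)
-1471*(B(-16, -4) + X) = -1471*(1/26 + 1051/649) = -1471*27975/16874 = -41151225/16874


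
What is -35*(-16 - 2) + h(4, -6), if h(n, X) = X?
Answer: 624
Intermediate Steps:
-35*(-16 - 2) + h(4, -6) = -35*(-16 - 2) - 6 = -35*(-18) - 6 = 630 - 6 = 624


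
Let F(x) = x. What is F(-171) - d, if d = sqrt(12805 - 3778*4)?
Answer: -171 - I*sqrt(2307) ≈ -171.0 - 48.031*I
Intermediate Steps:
d = I*sqrt(2307) (d = sqrt(12805 - 15112) = sqrt(-2307) = I*sqrt(2307) ≈ 48.031*I)
F(-171) - d = -171 - I*sqrt(2307)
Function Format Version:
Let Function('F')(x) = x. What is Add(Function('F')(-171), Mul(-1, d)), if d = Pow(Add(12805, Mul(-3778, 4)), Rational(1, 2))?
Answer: Add(-171, Mul(-1, I, Pow(2307, Rational(1, 2)))) ≈ Add(-171.00, Mul(-48.031, I))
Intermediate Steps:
d = Mul(I, Pow(2307, Rational(1, 2))) (d = Pow(Add(12805, -15112), Rational(1, 2)) = Pow(-2307, Rational(1, 2)) = Mul(I, Pow(2307, Rational(1, 2))) ≈ Mul(48.031, I))
Add(Function('F')(-171), Mul(-1, d)) = Add(-171, Mul(-1, Mul(I, Pow(2307, Rational(1, 2))))) = Add(-171, Mul(-1, I, Pow(2307, Rational(1, 2))))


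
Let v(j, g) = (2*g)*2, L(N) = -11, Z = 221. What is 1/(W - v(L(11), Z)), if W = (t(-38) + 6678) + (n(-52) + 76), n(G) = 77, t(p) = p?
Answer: 1/5909 ≈ 0.00016923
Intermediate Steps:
v(j, g) = 4*g
W = 6793 (W = (-38 + 6678) + (77 + 76) = 6640 + 153 = 6793)
1/(W - v(L(11), Z)) = 1/(6793 - 4*221) = 1/(6793 - 1*884) = 1/(6793 - 884) = 1/5909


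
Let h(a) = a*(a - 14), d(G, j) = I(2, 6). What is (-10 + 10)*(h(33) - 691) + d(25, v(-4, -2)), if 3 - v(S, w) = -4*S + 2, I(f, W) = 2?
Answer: 2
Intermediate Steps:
v(S, w) = 1 + 4*S (v(S, w) = 3 - (-4*S + 2) = 3 - (2 - 4*S) = 3 + (-2 + 4*S) = 1 + 4*S)
d(G, j) = 2
h(a) = a*(-14 + a)
(-10 + 10)*(h(33) - 691) + d(25, v(-4, -2)) = (-10 + 10)*(33*(-14 + 33) - 691) + 2 = 0*(33*19 - 691) + 2 = 0*(627 - 691) + 2 = 0*(-64) + 2 = 0 + 2 = 2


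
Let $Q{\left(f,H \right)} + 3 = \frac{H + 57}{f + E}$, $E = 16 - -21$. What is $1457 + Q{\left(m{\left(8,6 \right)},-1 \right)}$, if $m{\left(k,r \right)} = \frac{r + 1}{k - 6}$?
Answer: $\frac{117886}{81} \approx 1455.4$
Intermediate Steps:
$E = 37$ ($E = 16 + 21 = 37$)
$m{\left(k,r \right)} = \frac{1 + r}{-6 + k}$
$Q{\left(f,H \right)} = -3 + \frac{57 + H}{37 + f}$ ($Q{\left(f,H \right)} = -3 + \frac{H + 57}{f + 37} = -3 + \frac{57 + H}{37 + f}$)
$1457 + Q{\left(m{\left(8,6 \right)},-1 \right)} = 1457 + \frac{-54 - 1 - 3 \frac{1 + 6}{-6 + 8}}{37 + \frac{1 + 6}{-6 + 8}} = 1457 + \frac{-54 - 1 - 3 \cdot \frac{1}{2} \cdot 7}{37 + \frac{1}{2} \cdot 7} = 1457 + \frac{-54 - 1 - \frac{21}{2}}{37 + \frac{7}{2}} = 1457 + \frac{-54 - 1 - \frac{21}{2}}{\frac{81}{2}} = 1457 + \frac{2}{81} \left(- \frac{131}{2}\right) = 1457 - \frac{131}{81} = \frac{117886}{81}$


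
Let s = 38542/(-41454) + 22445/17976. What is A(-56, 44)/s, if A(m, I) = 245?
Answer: 620980920/808177 ≈ 768.37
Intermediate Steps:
s = 808177/2534616 (s = 38542*(-1/41454) + 22445*(1/17976) = -2753/2961 + 22445/17976 = 808177/2534616 ≈ 0.31886)
A(-56, 44)/s = 245/(808177/2534616) = 245*(2534616/808177) = 620980920/808177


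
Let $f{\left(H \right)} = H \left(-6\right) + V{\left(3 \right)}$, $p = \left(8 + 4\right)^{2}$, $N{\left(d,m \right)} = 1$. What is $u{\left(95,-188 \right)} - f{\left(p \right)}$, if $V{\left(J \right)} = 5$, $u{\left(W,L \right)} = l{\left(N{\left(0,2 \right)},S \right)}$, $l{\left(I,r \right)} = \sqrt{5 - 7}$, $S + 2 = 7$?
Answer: $859 + i \sqrt{2} \approx 859.0 + 1.4142 i$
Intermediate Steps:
$S = 5$ ($S = -2 + 7 = 5$)
$l{\left(I,r \right)} = i \sqrt{2}$ ($l{\left(I,r \right)} = \sqrt{-2} = i \sqrt{2}$)
$p = 144$ ($p = 12^{2} = 144$)
$u{\left(W,L \right)} = i \sqrt{2}$
$f{\left(H \right)} = 5 - 6 H$ ($f{\left(H \right)} = H \left(-6\right) + 5 = - 6 H + 5 = 5 - 6 H$)
$u{\left(95,-188 \right)} - f{\left(p \right)} = i \sqrt{2} - \left(5 - 864\right) = i \sqrt{2} - -859 = i \sqrt{2} + 859 = 859 + i \sqrt{2}$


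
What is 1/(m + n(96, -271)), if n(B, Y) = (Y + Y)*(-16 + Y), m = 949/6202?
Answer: 6202/964746857 ≈ 6.4286e-6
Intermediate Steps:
m = 949/6202 (m = 949*(1/6202) = 949/6202 ≈ 0.15302)
n(B, Y) = 2*Y*(-16 + Y) (n(B, Y) = (2*Y)*(-16 + Y) = 2*Y*(-16 + Y))
1/(m + n(96, -271)) = 1/(949/6202 + 2*(-271)*(-16 - 271)) = 1/(949/6202 + 2*(-271)*(-287)) = 1/(949/6202 + 155554) = 1/(964746857/6202) = 6202/964746857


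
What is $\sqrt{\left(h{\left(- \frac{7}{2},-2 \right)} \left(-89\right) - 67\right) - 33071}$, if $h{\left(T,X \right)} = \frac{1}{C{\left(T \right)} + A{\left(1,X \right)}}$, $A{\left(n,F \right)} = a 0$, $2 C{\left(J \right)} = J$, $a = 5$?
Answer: $\frac{i \sqrt{1621270}}{7} \approx 181.9 i$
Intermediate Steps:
$C{\left(J \right)} = \frac{J}{2}$
$A{\left(n,F \right)} = 0$ ($A{\left(n,F \right)} = 5 \cdot 0 = 0$)
$h{\left(T,X \right)} = \frac{2}{T}$ ($h{\left(T,X \right)} = \frac{1}{\frac{T}{2} + 0} = \frac{1}{\frac{1}{2} T} = \frac{2}{T}$)
$\sqrt{\left(h{\left(- \frac{7}{2},-2 \right)} \left(-89\right) - 67\right) - 33071} = \sqrt{\left(\frac{2}{\left(-7\right) \frac{1}{2}} \left(-89\right) - 67\right) - 33071} = \sqrt{\left(\frac{2}{- \frac{7}{2}} \left(-89\right) - 67\right) - 33071} = \sqrt{\left(2 \left(- \frac{2}{7}\right) \left(-89\right) - 67\right) - 33071} = \sqrt{\left(\left(- \frac{4}{7}\right) \left(-89\right) - 67\right) - 33071} = \sqrt{\left(\frac{356}{7} - 67\right) - 33071} = \sqrt{- \frac{113}{7} - 33071} = \sqrt{- \frac{231610}{7}} = \frac{i \sqrt{1621270}}{7}$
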